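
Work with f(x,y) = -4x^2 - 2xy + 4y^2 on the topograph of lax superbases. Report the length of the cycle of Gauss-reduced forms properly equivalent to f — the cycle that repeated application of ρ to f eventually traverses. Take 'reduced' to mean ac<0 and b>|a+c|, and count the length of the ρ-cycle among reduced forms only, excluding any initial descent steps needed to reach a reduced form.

D = 68, ⌊√D⌋ = 8
descent: ρ → (4,2,-4)  [lands on river]
river: ρ → (-4,6,2)
river: ρ → (2,6,-4)
river: ρ → (-4,2,4)
river: ρ → (4,6,-2)
river: ρ → (-2,6,4)
ρ-cycle length = 6 (tail of 1 descent step not counted)

6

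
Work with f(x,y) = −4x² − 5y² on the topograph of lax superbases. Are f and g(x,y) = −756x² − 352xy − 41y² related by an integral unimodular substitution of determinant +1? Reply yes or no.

D₁ = -80, D₂ = -80
f is negative-definite; reduce −f:
−f: reduced (well bottom): (4,0,5) with a≤c, −a<b≤a
flip sign back: reduced form of f is (-4,0,-5)
g is negative-definite; reduce −g:
−g: flip: (756,352,41)→(41,-352,756)
−g: translate: b→-24 (≡-352 mod 82), so (41,-352,756)→(41,-24,4)
−g: flip: (41,-24,4)→(4,24,41)
−g: translate: b→0 (≡24 mod 8), so (4,24,41)→(4,0,5)
−g: reduced (well bottom): (4,0,5) with a≤c, −a<b≤a
flip sign back: reduced form of g is (-4,0,-5)
reduced forms (-4, 0, -5) vs (-4, 0, -5) ⇒ equivalent

yes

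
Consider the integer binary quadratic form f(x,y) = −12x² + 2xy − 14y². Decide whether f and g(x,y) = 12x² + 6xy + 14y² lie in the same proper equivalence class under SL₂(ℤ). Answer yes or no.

D₁ = -668, D₂ = -636
discriminants differ ⇒ not SL₂(ℤ)-equivalent

no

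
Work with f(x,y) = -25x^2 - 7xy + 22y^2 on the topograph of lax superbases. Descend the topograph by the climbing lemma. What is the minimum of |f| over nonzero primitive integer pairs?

descent: ρ → (22,7,-25)  [lands on river]
river: ρ → (-25,43,4)
river: ρ → (4,45,-14)
river: ρ → (-14,39,13)
river: ρ → (13,39,-14)
river: ρ → (-14,45,4)
river: ρ → (4,43,-25)
river: ρ → (-25,7,22)
river: ρ → (22,37,-10)
river: ρ → (-10,43,10)
river: ρ → (10,37,-22)
river: ρ → (-22,7,25)
river: ρ → (25,43,-4)
river: ρ → (-4,45,14)
river: ρ → (14,39,-13)
river: ρ → (-13,39,14)
river: ρ → (14,45,-4)
river: ρ → (-4,43,25)
river: ρ → (25,7,-22)
river: ρ → (-22,37,10)
river: ρ → (10,43,-10)
river: ρ → (-10,37,22)
closes: descent 1, river 22
min |a| on river = 4

4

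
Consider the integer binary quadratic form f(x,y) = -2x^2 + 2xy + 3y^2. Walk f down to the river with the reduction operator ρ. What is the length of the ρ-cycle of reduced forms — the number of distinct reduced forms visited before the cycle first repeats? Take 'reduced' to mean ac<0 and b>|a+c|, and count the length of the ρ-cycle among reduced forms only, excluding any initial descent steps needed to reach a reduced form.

D = 28, ⌊√D⌋ = 5
river: ρ → (3,4,-1)
river: ρ → (-1,4,3)
river: ρ → (3,2,-2)
river: ρ → (-2,2,3)
ρ-cycle length = 4 (tail of 0 descent steps not counted)

4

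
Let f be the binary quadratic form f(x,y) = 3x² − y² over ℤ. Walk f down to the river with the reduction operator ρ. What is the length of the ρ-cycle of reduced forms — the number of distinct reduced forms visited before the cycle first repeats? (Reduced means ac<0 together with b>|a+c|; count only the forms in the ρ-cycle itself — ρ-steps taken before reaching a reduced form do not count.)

D = 12, ⌊√D⌋ = 3
descent: ρ → (-1,2,2)  [lands on river]
river: ρ → (2,2,-1)
ρ-cycle length = 2 (tail of 1 descent step not counted)

2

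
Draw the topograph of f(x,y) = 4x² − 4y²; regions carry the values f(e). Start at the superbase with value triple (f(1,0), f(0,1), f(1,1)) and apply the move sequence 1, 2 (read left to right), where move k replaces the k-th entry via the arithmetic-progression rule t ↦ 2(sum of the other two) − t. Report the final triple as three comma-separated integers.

start (4,-4,0) = (f(1,0),f(0,1),f(1,1))
replace slot 1: 2·((-4)+0) − 4 = -12 → (-12,-4,0)
replace slot 2: 2·((-12)+0) − (-4) = -20 → (-12,-20,0)

-12,-20,0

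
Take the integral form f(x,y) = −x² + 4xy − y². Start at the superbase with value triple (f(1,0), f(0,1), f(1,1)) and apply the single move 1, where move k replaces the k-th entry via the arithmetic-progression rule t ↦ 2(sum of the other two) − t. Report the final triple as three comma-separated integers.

start (-1,-1,2) = (f(1,0),f(0,1),f(1,1))
replace slot 1: 2·((-1)+2) − (-1) = 3 → (3,-1,2)

3,-1,2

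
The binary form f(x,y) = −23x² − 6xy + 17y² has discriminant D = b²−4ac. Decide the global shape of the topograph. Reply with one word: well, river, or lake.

D = b²−4ac = (-6)² − 4·(-23)·17 = 1600
D = 40² is a perfect square ⇒ form factors over ℤ ⇒ lakes

lake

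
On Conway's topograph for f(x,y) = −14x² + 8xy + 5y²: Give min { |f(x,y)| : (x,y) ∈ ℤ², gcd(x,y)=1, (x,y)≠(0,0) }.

descent: ρ → (5,12,-10)  [lands on river]
river: ρ → (-10,8,7)
river: ρ → (7,6,-11)
river: ρ → (-11,16,2)
river: ρ → (2,16,-11)
river: ρ → (-11,6,7)
river: ρ → (7,8,-10)
river: ρ → (-10,12,5)
river: ρ → (5,18,-1)
river: ρ → (-1,18,5)
closes: descent 1, river 10
min |a| on river = 1

1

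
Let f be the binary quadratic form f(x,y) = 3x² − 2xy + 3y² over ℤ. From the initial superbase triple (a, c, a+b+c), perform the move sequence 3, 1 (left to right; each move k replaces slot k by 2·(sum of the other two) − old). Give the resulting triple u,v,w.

start (3,3,4) = (f(1,0),f(0,1),f(1,1))
replace slot 3: 2·(3+3) − 4 = 8 → (3,3,8)
replace slot 1: 2·(3+8) − 3 = 19 → (19,3,8)

19,3,8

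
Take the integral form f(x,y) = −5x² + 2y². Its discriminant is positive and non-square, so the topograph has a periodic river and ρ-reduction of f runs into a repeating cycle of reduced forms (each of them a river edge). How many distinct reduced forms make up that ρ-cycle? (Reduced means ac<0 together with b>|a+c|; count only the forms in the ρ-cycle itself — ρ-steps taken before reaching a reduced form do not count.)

D = 40, ⌊√D⌋ = 6
descent: ρ → (2,4,-3)  [lands on river]
river: ρ → (-3,2,3)
river: ρ → (3,4,-2)
river: ρ → (-2,4,3)
river: ρ → (3,2,-3)
river: ρ → (-3,4,2)
ρ-cycle length = 6 (tail of 1 descent step not counted)

6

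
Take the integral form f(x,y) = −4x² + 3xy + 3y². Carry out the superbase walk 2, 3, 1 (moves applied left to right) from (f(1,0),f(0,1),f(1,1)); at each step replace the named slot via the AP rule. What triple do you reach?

start (-4,3,2) = (f(1,0),f(0,1),f(1,1))
replace slot 2: 2·((-4)+2) − 3 = -7 → (-4,-7,2)
replace slot 3: 2·((-4)+(-7)) − 2 = -24 → (-4,-7,-24)
replace slot 1: 2·((-7)+(-24)) − (-4) = -58 → (-58,-7,-24)

-58,-7,-24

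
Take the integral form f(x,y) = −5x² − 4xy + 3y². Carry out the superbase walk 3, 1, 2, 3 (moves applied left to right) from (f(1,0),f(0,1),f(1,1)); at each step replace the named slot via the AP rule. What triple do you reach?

start (-5,3,-6) = (f(1,0),f(0,1),f(1,1))
replace slot 3: 2·((-5)+3) − (-6) = 2 → (-5,3,2)
replace slot 1: 2·(3+2) − (-5) = 15 → (15,3,2)
replace slot 2: 2·(15+2) − 3 = 31 → (15,31,2)
replace slot 3: 2·(15+31) − 2 = 90 → (15,31,90)

15,31,90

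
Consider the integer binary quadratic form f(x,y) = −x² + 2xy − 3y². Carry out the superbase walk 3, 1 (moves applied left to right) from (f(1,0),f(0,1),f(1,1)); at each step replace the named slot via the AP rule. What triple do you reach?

start (-1,-3,-2) = (f(1,0),f(0,1),f(1,1))
replace slot 3: 2·((-1)+(-3)) − (-2) = -6 → (-1,-3,-6)
replace slot 1: 2·((-3)+(-6)) − (-1) = -17 → (-17,-3,-6)

-17,-3,-6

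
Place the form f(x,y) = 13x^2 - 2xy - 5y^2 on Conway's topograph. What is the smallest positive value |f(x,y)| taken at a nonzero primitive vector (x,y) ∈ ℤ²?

descent: ρ → (-5,12,6)  [lands on river]
river: ρ → (6,12,-5)
river: ρ → (-5,8,10)
river: ρ → (10,12,-3)
river: ρ → (-3,12,10)
river: ρ → (10,8,-5)
closes: descent 1, river 6
min |a| on river = 3

3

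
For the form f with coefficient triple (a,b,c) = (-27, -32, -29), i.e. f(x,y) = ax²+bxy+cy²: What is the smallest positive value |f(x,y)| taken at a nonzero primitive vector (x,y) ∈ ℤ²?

translate: b→-22 (≡32 mod 54), so (27,32,29)→(27,-22,24)
flip: (27,-22,24)→(24,22,27)
reduced (well bottom): (24,22,27) with a≤c, −a<b≤a
well minimum |f| = |-24| = 24 (negative-definite)

24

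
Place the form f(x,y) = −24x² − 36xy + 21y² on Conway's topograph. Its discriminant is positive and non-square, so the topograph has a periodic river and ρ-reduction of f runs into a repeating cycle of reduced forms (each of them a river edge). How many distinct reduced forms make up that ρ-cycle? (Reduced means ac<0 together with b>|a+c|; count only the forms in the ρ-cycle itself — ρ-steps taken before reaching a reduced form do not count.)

D = 3312, ⌊√D⌋ = 57
descent: ρ → (21,36,-24)  [lands on river]
river: ρ → (-24,12,33)
river: ρ → (33,54,-3)
river: ρ → (-3,54,33)
river: ρ → (33,12,-24)
river: ρ → (-24,36,21)
river: ρ → (21,48,-12)
river: ρ → (-12,48,21)
ρ-cycle length = 8 (tail of 1 descent step not counted)

8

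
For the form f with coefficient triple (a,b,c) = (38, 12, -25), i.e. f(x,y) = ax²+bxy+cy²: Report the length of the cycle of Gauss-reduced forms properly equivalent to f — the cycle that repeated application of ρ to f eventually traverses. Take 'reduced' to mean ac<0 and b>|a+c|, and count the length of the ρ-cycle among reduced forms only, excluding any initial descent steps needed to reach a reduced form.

D = 3944, ⌊√D⌋ = 62
descent: ρ → (-25,38,25)  [lands on river]
river: ρ → (25,62,-1)
river: ρ → (-1,62,25)
river: ρ → (25,38,-25)
river: ρ → (-25,62,1)
river: ρ → (1,62,-25)
ρ-cycle length = 6 (tail of 1 descent step not counted)

6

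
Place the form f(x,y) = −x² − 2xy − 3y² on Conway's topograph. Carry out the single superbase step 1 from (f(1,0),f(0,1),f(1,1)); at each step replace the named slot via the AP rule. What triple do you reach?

start (-1,-3,-6) = (f(1,0),f(0,1),f(1,1))
replace slot 1: 2·((-3)+(-6)) − (-1) = -17 → (-17,-3,-6)

-17,-3,-6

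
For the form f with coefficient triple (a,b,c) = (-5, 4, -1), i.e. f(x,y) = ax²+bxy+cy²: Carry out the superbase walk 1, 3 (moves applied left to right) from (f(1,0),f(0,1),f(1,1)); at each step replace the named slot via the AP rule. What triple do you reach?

start (-5,-1,-2) = (f(1,0),f(0,1),f(1,1))
replace slot 1: 2·((-1)+(-2)) − (-5) = -1 → (-1,-1,-2)
replace slot 3: 2·((-1)+(-1)) − (-2) = -2 → (-1,-1,-2)

-1,-1,-2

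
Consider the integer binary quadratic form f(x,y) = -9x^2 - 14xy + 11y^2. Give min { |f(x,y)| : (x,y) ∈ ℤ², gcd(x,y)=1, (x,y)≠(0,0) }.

descent: ρ → (11,14,-9)  [lands on river]
river: ρ → (-9,22,3)
river: ρ → (3,20,-16)
river: ρ → (-16,12,7)
river: ρ → (7,16,-12)
river: ρ → (-12,8,11)
closes: descent 1, river 6
min |a| on river = 3

3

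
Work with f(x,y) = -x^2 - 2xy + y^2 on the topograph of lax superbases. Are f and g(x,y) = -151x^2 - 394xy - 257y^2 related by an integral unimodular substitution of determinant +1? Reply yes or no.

D₁ = 8, D₂ = 8
river cycle of f (length 2): (1, 2, -1), (-1, 2, 1)
river cycle of g (length 2): (-1, 2, 1), (1, 2, -1)
cycles coincide ⇒ equivalent

yes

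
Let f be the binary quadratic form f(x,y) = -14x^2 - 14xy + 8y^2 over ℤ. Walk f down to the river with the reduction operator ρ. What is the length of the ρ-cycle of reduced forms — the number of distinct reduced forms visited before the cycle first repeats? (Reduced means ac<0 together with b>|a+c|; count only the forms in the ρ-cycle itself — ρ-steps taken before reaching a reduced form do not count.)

D = 644, ⌊√D⌋ = 25
descent: ρ → (8,14,-14)  [lands on river]
river: ρ → (-14,14,8)
river: ρ → (8,18,-10)
river: ρ → (-10,22,4)
river: ρ → (4,18,-20)
river: ρ → (-20,22,2)
river: ρ → (2,22,-20)
river: ρ → (-20,18,4)
river: ρ → (4,22,-10)
river: ρ → (-10,18,8)
ρ-cycle length = 10 (tail of 1 descent step not counted)

10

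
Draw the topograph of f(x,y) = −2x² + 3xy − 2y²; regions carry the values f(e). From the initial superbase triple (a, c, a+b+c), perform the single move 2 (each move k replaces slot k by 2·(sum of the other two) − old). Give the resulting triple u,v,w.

start (-2,-2,-1) = (f(1,0),f(0,1),f(1,1))
replace slot 2: 2·((-2)+(-1)) − (-2) = -4 → (-2,-4,-1)

-2,-4,-1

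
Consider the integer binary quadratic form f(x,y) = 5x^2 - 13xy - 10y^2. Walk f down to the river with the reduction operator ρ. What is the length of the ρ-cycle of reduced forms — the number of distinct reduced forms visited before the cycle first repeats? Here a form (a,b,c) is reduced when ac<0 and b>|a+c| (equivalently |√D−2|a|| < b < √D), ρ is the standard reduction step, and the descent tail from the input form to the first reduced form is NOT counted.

D = 369, ⌊√D⌋ = 19
descent: ρ → (-10,13,5)  [lands on river]
river: ρ → (5,17,-4)
river: ρ → (-4,15,9)
river: ρ → (9,3,-10)
river: ρ → (-10,17,2)
river: ρ → (2,19,-1)
river: ρ → (-1,19,2)
river: ρ → (2,17,-10)
river: ρ → (-10,3,9)
river: ρ → (9,15,-4)
river: ρ → (-4,17,5)
river: ρ → (5,13,-10)
river: ρ → (-10,7,8)
river: ρ → (8,9,-9)
river: ρ → (-9,9,8)
river: ρ → (8,7,-10)
ρ-cycle length = 16 (tail of 1 descent step not counted)

16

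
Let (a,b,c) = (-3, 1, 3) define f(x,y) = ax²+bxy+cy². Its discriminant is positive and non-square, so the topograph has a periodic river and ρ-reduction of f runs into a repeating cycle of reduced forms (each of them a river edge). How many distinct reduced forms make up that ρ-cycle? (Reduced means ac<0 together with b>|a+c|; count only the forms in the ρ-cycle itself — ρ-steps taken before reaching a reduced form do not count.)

D = 37, ⌊√D⌋ = 6
river: ρ → (3,5,-1)
river: ρ → (-1,5,3)
river: ρ → (3,1,-3)
river: ρ → (-3,5,1)
river: ρ → (1,5,-3)
river: ρ → (-3,1,3)
ρ-cycle length = 6 (tail of 0 descent steps not counted)

6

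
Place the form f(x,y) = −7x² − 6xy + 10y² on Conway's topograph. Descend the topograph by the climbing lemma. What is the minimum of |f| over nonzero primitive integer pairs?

descent: ρ → (10,6,-7)  [lands on river]
river: ρ → (-7,8,9)
river: ρ → (9,10,-6)
river: ρ → (-6,14,5)
river: ρ → (5,16,-3)
river: ρ → (-3,14,10)
closes: descent 1, river 6
min |a| on river = 3

3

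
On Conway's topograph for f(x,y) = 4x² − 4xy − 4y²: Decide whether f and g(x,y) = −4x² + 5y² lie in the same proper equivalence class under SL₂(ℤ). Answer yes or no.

D₁ = 80, D₂ = 80
river cycle of f (length 2): (-4, 4, 4), (4, 4, -4)
river cycle of g (length 2): (-4, 8, 1), (1, 8, -4)
cycles differ ⇒ inequivalent

no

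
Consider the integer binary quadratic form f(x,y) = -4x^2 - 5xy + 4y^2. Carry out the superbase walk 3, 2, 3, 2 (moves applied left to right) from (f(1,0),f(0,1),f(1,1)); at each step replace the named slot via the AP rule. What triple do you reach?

start (-4,4,-5) = (f(1,0),f(0,1),f(1,1))
replace slot 3: 2·((-4)+4) − (-5) = 5 → (-4,4,5)
replace slot 2: 2·((-4)+5) − 4 = -2 → (-4,-2,5)
replace slot 3: 2·((-4)+(-2)) − 5 = -17 → (-4,-2,-17)
replace slot 2: 2·((-4)+(-17)) − (-2) = -40 → (-4,-40,-17)

-4,-40,-17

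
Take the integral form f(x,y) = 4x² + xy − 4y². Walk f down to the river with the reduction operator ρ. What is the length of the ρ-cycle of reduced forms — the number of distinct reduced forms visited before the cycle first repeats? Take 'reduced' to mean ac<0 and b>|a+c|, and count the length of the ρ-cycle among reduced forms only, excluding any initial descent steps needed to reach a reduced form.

D = 65, ⌊√D⌋ = 8
river: ρ → (-4,7,1)
river: ρ → (1,7,-4)
river: ρ → (-4,1,4)
river: ρ → (4,7,-1)
river: ρ → (-1,7,4)
river: ρ → (4,1,-4)
ρ-cycle length = 6 (tail of 0 descent steps not counted)

6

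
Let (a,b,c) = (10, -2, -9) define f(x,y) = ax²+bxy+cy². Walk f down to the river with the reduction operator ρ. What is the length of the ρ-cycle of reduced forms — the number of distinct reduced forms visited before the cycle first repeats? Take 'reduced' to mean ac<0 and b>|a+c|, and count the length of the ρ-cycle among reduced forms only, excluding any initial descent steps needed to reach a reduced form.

D = 364, ⌊√D⌋ = 19
descent: ρ → (-9,2,10)  [lands on river]
river: ρ → (10,18,-1)
river: ρ → (-1,18,10)
river: ρ → (10,2,-9)
river: ρ → (-9,16,3)
river: ρ → (3,14,-14)
river: ρ → (-14,14,3)
river: ρ → (3,16,-9)
ρ-cycle length = 8 (tail of 1 descent step not counted)

8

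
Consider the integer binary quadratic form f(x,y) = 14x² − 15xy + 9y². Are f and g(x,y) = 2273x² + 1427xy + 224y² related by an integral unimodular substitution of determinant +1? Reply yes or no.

D₁ = -279, D₂ = -279
f: translate: b→13 (≡-15 mod 28), so (14,-15,9)→(14,13,8)
f: flip: (14,13,8)→(8,-13,14)
f: translate: b→3 (≡-13 mod 16), so (8,-13,14)→(8,3,9)
f: reduced (well bottom): (8,3,9) with a≤c, −a<b≤a
g: flip: (2273,1427,224)→(224,-1427,2273)
g: translate: b→-83 (≡-1427 mod 448), so (224,-1427,2273)→(224,-83,8)
g: flip: (224,-83,8)→(8,83,224)
g: translate: b→3 (≡83 mod 16), so (8,83,224)→(8,3,9)
g: reduced (well bottom): (8,3,9) with a≤c, −a<b≤a
reduced forms (8, 3, 9) vs (8, 3, 9) ⇒ equivalent

yes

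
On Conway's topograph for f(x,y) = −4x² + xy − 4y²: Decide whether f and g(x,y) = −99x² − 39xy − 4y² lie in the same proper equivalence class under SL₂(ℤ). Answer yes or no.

D₁ = -63, D₂ = -63
f is negative-definite; reduce −f:
−f: flip: (4,-1,4)→(4,1,4)
−f: reduced (well bottom): (4,1,4) with a≤c, −a<b≤a
flip sign back: reduced form of f is (-4,-1,-4)
g is negative-definite; reduce −g:
−g: flip: (99,39,4)→(4,-39,99)
−g: translate: b→1 (≡-39 mod 8), so (4,-39,99)→(4,1,4)
−g: reduced (well bottom): (4,1,4) with a≤c, −a<b≤a
flip sign back: reduced form of g is (-4,-1,-4)
reduced forms (-4, -1, -4) vs (-4, -1, -4) ⇒ equivalent

yes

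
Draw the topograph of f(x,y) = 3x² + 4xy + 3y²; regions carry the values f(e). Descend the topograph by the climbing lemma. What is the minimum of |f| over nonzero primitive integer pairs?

translate: b→-2 (≡4 mod 6), so (3,4,3)→(3,-2,2)
flip: (3,-2,2)→(2,2,3)
reduced (well bottom): (2,2,3) with a≤c, −a<b≤a
well minimum = a = 2

2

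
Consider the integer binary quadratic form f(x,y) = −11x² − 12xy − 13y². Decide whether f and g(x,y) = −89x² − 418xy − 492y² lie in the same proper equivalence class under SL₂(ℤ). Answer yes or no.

D₁ = -428, D₂ = -428
f is negative-definite; reduce −f:
−f: translate: b→-10 (≡12 mod 22), so (11,12,13)→(11,-10,12)
−f: reduced (well bottom): (11,-10,12) with a≤c, −a<b≤a
flip sign back: reduced form of f is (-11,10,-12)
g is negative-definite; reduce −g:
−g: translate: b→62 (≡418 mod 178), so (89,418,492)→(89,62,12)
−g: flip: (89,62,12)→(12,-62,89)
−g: translate: b→10 (≡-62 mod 24), so (12,-62,89)→(12,10,11)
−g: flip: (12,10,11)→(11,-10,12)
−g: reduced (well bottom): (11,-10,12) with a≤c, −a<b≤a
flip sign back: reduced form of g is (-11,10,-12)
reduced forms (-11, 10, -12) vs (-11, 10, -12) ⇒ equivalent

yes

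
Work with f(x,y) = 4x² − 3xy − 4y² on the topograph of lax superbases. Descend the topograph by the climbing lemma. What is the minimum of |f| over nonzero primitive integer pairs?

descent: ρ → (-4,3,4)  [lands on river]
river: ρ → (4,5,-3)
river: ρ → (-3,7,2)
river: ρ → (2,5,-6)
river: ρ → (-6,7,1)
river: ρ → (1,7,-6)
river: ρ → (-6,5,2)
river: ρ → (2,7,-3)
river: ρ → (-3,5,4)
river: ρ → (4,3,-4)
river: ρ → (-4,5,3)
river: ρ → (3,7,-2)
river: ρ → (-2,5,6)
river: ρ → (6,7,-1)
river: ρ → (-1,7,6)
river: ρ → (6,5,-2)
river: ρ → (-2,7,3)
river: ρ → (3,5,-4)
closes: descent 1, river 18
min |a| on river = 1

1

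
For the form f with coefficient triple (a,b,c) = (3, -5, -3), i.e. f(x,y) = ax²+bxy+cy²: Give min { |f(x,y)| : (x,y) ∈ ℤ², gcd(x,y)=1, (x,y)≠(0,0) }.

descent: ρ → (-3,5,3)  [lands on river]
river: ρ → (3,7,-1)
river: ρ → (-1,7,3)
river: ρ → (3,5,-3)
river: ρ → (-3,7,1)
river: ρ → (1,7,-3)
closes: descent 1, river 6
min |a| on river = 1

1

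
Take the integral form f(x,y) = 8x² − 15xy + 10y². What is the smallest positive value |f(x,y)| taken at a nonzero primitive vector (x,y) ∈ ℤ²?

translate: b→1 (≡-15 mod 16), so (8,-15,10)→(8,1,3)
flip: (8,1,3)→(3,-1,8)
reduced (well bottom): (3,-1,8) with a≤c, −a<b≤a
well minimum = a = 3

3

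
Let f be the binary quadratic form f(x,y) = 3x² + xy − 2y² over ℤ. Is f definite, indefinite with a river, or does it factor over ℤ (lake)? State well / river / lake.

D = b²−4ac = 1² − 4·3·(-2) = 25
D = 5² is a perfect square ⇒ form factors over ℤ ⇒ lakes

lake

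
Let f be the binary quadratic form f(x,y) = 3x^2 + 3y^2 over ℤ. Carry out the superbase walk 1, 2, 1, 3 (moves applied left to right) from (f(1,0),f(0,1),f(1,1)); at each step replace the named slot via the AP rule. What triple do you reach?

start (3,3,6) = (f(1,0),f(0,1),f(1,1))
replace slot 1: 2·(3+6) − 3 = 15 → (15,3,6)
replace slot 2: 2·(15+6) − 3 = 39 → (15,39,6)
replace slot 1: 2·(39+6) − 15 = 75 → (75,39,6)
replace slot 3: 2·(75+39) − 6 = 222 → (75,39,222)

75,39,222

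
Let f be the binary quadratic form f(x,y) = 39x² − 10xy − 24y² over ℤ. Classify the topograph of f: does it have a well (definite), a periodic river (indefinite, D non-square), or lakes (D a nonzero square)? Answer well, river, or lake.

D = b²−4ac = (-10)² − 4·39·(-24) = 3844
D = 62² is a perfect square ⇒ form factors over ℤ ⇒ lakes

lake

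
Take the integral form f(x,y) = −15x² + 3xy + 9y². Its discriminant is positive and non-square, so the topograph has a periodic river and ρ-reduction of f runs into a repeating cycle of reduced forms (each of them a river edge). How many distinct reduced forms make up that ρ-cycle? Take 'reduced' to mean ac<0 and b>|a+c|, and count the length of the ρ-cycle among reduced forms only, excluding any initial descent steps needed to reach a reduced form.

D = 549, ⌊√D⌋ = 23
descent: ρ → (9,15,-9)  [lands on river]
river: ρ → (-9,21,3)
river: ρ → (3,21,-9)
river: ρ → (-9,15,9)
river: ρ → (9,21,-3)
river: ρ → (-3,21,9)
ρ-cycle length = 6 (tail of 1 descent step not counted)

6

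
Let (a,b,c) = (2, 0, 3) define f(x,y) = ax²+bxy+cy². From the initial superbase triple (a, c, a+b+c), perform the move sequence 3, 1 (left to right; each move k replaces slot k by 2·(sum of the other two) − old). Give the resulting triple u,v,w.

start (2,3,5) = (f(1,0),f(0,1),f(1,1))
replace slot 3: 2·(2+3) − 5 = 5 → (2,3,5)
replace slot 1: 2·(3+5) − 2 = 14 → (14,3,5)

14,3,5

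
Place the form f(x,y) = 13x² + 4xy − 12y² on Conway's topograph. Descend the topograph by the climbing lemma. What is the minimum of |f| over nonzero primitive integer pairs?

river: ρ → (-12,20,5)
river: ρ → (5,20,-12)
river: ρ → (-12,4,13)
river: ρ → (13,22,-3)
river: ρ → (-3,20,20)
river: ρ → (20,20,-3)
river: ρ → (-3,22,13)
river: ρ → (13,4,-12)
closes: descent 0, river 8
min |a| on river = 3

3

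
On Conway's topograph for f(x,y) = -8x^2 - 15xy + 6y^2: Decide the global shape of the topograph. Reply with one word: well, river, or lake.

D = b²−4ac = (-15)² − 4·(-8)·6 = 417
D > 0 non-square ⇒ indefinite ⇒ periodic river

river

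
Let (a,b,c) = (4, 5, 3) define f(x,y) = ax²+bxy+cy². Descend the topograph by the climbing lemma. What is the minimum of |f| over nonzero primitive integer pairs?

translate: b→-3 (≡5 mod 8), so (4,5,3)→(4,-3,2)
flip: (4,-3,2)→(2,3,4)
translate: b→-1 (≡3 mod 4), so (2,3,4)→(2,-1,3)
reduced (well bottom): (2,-1,3) with a≤c, −a<b≤a
well minimum = a = 2

2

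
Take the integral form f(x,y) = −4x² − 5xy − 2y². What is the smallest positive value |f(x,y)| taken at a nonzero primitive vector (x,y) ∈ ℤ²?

translate: b→-3 (≡5 mod 8), so (4,5,2)→(4,-3,1)
flip: (4,-3,1)→(1,3,4)
translate: b→1 (≡3 mod 2), so (1,3,4)→(1,1,2)
reduced (well bottom): (1,1,2) with a≤c, −a<b≤a
well minimum |f| = |-1| = 1 (negative-definite)

1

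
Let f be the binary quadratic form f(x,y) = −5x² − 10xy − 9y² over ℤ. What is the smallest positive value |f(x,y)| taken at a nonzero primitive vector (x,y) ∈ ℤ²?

translate: b→0 (≡10 mod 10), so (5,10,9)→(5,0,4)
flip: (5,0,4)→(4,0,5)
reduced (well bottom): (4,0,5) with a≤c, −a<b≤a
well minimum |f| = |-4| = 4 (negative-definite)

4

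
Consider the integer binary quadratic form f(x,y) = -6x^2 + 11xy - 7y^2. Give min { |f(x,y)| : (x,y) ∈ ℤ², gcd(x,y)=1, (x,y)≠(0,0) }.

translate: b→1 (≡-11 mod 12), so (6,-11,7)→(6,1,2)
flip: (6,1,2)→(2,-1,6)
reduced (well bottom): (2,-1,6) with a≤c, −a<b≤a
well minimum |f| = |-2| = 2 (negative-definite)

2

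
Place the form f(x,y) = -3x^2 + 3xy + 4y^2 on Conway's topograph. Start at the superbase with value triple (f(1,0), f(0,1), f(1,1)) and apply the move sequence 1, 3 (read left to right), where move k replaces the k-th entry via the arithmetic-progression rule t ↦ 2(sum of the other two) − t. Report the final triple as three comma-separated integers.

start (-3,4,4) = (f(1,0),f(0,1),f(1,1))
replace slot 1: 2·(4+4) − (-3) = 19 → (19,4,4)
replace slot 3: 2·(19+4) − 4 = 42 → (19,4,42)

19,4,42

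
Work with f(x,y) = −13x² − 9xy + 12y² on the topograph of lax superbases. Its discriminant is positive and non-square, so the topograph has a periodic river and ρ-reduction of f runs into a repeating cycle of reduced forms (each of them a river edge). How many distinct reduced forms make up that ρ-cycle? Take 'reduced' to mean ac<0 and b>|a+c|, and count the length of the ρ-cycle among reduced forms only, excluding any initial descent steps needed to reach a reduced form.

D = 705, ⌊√D⌋ = 26
descent: ρ → (12,9,-13)  [lands on river]
river: ρ → (-13,17,8)
river: ρ → (8,15,-15)
river: ρ → (-15,15,8)
river: ρ → (8,17,-13)
river: ρ → (-13,9,12)
river: ρ → (12,15,-10)
river: ρ → (-10,25,2)
river: ρ → (2,23,-22)
river: ρ → (-22,21,3)
river: ρ → (3,21,-22)
river: ρ → (-22,23,2)
river: ρ → (2,25,-10)
river: ρ → (-10,15,12)
ρ-cycle length = 14 (tail of 1 descent step not counted)

14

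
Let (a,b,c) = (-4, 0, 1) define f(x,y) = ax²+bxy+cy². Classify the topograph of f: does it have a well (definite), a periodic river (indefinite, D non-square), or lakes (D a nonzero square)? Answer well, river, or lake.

D = b²−4ac = 0² − 4·(-4)·1 = 16
D = 4² is a perfect square ⇒ form factors over ℤ ⇒ lakes

lake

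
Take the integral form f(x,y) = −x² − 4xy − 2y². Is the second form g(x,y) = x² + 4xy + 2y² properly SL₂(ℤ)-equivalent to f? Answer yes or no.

D₁ = 8, D₂ = 8
river cycle of f (length 2): (1, 2, -1), (-1, 2, 1)
river cycle of g (length 2): (-1, 2, 1), (1, 2, -1)
cycles coincide ⇒ equivalent

yes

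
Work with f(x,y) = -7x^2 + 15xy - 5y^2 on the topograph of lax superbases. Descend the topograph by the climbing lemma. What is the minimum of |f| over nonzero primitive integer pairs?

descent: ρ → (-5,5,3)  [lands on river]
river: ρ → (3,7,-3)
river: ρ → (-3,5,5)
river: ρ → (5,5,-3)
river: ρ → (-3,7,3)
river: ρ → (3,5,-5)
closes: descent 1, river 6
min |a| on river = 3

3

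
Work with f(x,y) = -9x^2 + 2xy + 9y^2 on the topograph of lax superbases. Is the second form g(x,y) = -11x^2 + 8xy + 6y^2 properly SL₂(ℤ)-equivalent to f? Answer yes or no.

D₁ = 328, D₂ = 328
river cycle of f (length 6): (9, 16, -2), (-2, 16, 9), (9, 2, -9), (-9, 16, 2), (2, 16, -9), (-9, 2, 9)
river cycle of g (length 6): (6, 16, -3), (-3, 14, 11), (11, 8, -6), (-6, 16, 3), (3, 14, -11), (-11, 8, 6)
cycles differ ⇒ inequivalent

no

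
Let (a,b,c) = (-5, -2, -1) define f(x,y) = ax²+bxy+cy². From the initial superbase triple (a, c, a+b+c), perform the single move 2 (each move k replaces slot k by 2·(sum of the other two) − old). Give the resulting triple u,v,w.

start (-5,-1,-8) = (f(1,0),f(0,1),f(1,1))
replace slot 2: 2·((-5)+(-8)) − (-1) = -25 → (-5,-25,-8)

-5,-25,-8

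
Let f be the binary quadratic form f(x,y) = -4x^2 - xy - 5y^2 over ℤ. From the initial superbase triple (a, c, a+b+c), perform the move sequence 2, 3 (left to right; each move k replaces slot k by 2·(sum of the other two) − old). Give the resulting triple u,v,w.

start (-4,-5,-10) = (f(1,0),f(0,1),f(1,1))
replace slot 2: 2·((-4)+(-10)) − (-5) = -23 → (-4,-23,-10)
replace slot 3: 2·((-4)+(-23)) − (-10) = -44 → (-4,-23,-44)

-4,-23,-44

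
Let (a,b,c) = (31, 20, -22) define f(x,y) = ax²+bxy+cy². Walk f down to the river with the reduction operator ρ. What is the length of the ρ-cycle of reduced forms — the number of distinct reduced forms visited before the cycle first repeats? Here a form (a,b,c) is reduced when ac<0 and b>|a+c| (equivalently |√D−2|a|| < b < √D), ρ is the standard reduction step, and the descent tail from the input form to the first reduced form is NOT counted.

D = 3128, ⌊√D⌋ = 55
river: ρ → (-22,24,29)
river: ρ → (29,34,-17)
river: ρ → (-17,34,29)
river: ρ → (29,24,-22)
river: ρ → (-22,20,31)
river: ρ → (31,42,-11)
river: ρ → (-11,46,23)
river: ρ → (23,46,-11)
river: ρ → (-11,42,31)
river: ρ → (31,20,-22)
ρ-cycle length = 10 (tail of 0 descent steps not counted)

10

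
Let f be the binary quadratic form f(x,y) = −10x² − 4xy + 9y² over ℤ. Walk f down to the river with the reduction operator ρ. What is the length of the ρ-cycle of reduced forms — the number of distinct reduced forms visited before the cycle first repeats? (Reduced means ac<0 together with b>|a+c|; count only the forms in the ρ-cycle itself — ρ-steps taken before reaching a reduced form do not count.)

D = 376, ⌊√D⌋ = 19
descent: ρ → (9,4,-10)  [lands on river]
river: ρ → (-10,16,3)
river: ρ → (3,14,-15)
river: ρ → (-15,16,2)
river: ρ → (2,16,-15)
river: ρ → (-15,14,3)
river: ρ → (3,16,-10)
river: ρ → (-10,4,9)
river: ρ → (9,14,-5)
river: ρ → (-5,16,6)
river: ρ → (6,8,-13)
river: ρ → (-13,18,1)
river: ρ → (1,18,-13)
river: ρ → (-13,8,6)
river: ρ → (6,16,-5)
river: ρ → (-5,14,9)
ρ-cycle length = 16 (tail of 1 descent step not counted)

16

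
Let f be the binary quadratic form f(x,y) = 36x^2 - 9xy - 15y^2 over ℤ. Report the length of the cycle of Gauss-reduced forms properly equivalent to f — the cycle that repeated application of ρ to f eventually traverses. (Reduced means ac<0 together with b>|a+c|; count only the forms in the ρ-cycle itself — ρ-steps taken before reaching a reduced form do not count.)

D = 2241, ⌊√D⌋ = 47
descent: ρ → (-15,39,12)  [lands on river]
river: ρ → (12,33,-24)
river: ρ → (-24,15,21)
river: ρ → (21,27,-18)
river: ρ → (-18,45,3)
river: ρ → (3,45,-18)
river: ρ → (-18,27,21)
river: ρ → (21,15,-24)
river: ρ → (-24,33,12)
river: ρ → (12,39,-15)
river: ρ → (-15,21,30)
river: ρ → (30,39,-6)
river: ρ → (-6,45,9)
river: ρ → (9,45,-6)
river: ρ → (-6,39,30)
river: ρ → (30,21,-15)
ρ-cycle length = 16 (tail of 1 descent step not counted)

16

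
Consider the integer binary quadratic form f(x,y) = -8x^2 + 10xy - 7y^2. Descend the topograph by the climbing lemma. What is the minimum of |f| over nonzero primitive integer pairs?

translate: b→6 (≡-10 mod 16), so (8,-10,7)→(8,6,5)
flip: (8,6,5)→(5,-6,8)
translate: b→4 (≡-6 mod 10), so (5,-6,8)→(5,4,7)
reduced (well bottom): (5,4,7) with a≤c, −a<b≤a
well minimum |f| = |-5| = 5 (negative-definite)

5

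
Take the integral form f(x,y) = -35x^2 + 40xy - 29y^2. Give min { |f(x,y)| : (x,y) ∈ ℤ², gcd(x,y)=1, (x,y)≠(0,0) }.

translate: b→30 (≡-40 mod 70), so (35,-40,29)→(35,30,24)
flip: (35,30,24)→(24,-30,35)
translate: b→18 (≡-30 mod 48), so (24,-30,35)→(24,18,29)
reduced (well bottom): (24,18,29) with a≤c, −a<b≤a
well minimum |f| = |-24| = 24 (negative-definite)

24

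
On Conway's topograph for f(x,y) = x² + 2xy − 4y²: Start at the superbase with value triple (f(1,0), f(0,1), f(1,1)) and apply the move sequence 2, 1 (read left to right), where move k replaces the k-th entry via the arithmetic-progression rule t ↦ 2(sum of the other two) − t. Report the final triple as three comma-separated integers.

start (1,-4,-1) = (f(1,0),f(0,1),f(1,1))
replace slot 2: 2·(1+(-1)) − (-4) = 4 → (1,4,-1)
replace slot 1: 2·(4+(-1)) − 1 = 5 → (5,4,-1)

5,4,-1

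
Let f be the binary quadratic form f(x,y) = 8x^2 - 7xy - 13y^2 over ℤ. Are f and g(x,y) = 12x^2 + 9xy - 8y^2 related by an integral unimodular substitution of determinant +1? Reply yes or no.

D₁ = 465, D₂ = 465
river cycle of f (length 10): (-13, 7, 8), (8, 9, -12), (-12, 15, 5), (5, 15, -12), (-12, 9, 8), (8, 7, -13), (-13, 19, 2), (2, 21, -3), (-3, 21, 2), (2, 19, -13)
river cycle of g (length 10): (-8, 7, 13), (13, 19, -2), (-2, 21, 3), (3, 21, -2), (-2, 19, 13), (13, 7, -8), (-8, 9, 12), (12, 15, -5), (-5, 15, 12), (12, 9, -8)
cycles differ ⇒ inequivalent

no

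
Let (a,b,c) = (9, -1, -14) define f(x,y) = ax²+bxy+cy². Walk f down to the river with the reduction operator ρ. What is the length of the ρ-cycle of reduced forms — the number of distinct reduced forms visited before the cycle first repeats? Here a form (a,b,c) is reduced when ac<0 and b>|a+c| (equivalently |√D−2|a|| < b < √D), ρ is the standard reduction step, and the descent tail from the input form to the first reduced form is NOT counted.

D = 505, ⌊√D⌋ = 22
descent: ρ → (-14,1,9)
descent: ρ → (9,17,-6)  [lands on river]
river: ρ → (-6,19,6)
river: ρ → (6,17,-9)
river: ρ → (-9,19,4)
river: ρ → (4,21,-4)
river: ρ → (-4,19,9)
ρ-cycle length = 6 (tail of 2 descent steps not counted)

6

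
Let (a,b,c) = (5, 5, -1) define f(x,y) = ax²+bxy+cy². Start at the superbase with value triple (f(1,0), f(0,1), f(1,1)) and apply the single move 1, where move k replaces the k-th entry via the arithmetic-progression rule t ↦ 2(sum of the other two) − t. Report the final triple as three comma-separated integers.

start (5,-1,9) = (f(1,0),f(0,1),f(1,1))
replace slot 1: 2·((-1)+9) − 5 = 11 → (11,-1,9)

11,-1,9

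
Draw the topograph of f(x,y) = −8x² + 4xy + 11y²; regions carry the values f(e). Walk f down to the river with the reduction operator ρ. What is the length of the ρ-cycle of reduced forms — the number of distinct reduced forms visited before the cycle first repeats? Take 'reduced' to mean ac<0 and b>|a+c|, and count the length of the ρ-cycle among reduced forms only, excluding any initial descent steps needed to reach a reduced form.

D = 368, ⌊√D⌋ = 19
river: ρ → (11,18,-1)
river: ρ → (-1,18,11)
river: ρ → (11,4,-8)
river: ρ → (-8,12,7)
river: ρ → (7,16,-4)
river: ρ → (-4,16,7)
river: ρ → (7,12,-8)
river: ρ → (-8,4,11)
ρ-cycle length = 8 (tail of 0 descent steps not counted)

8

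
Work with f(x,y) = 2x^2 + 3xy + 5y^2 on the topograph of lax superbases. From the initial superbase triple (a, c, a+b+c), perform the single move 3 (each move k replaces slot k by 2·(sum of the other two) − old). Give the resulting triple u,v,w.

start (2,5,10) = (f(1,0),f(0,1),f(1,1))
replace slot 3: 2·(2+5) − 10 = 4 → (2,5,4)

2,5,4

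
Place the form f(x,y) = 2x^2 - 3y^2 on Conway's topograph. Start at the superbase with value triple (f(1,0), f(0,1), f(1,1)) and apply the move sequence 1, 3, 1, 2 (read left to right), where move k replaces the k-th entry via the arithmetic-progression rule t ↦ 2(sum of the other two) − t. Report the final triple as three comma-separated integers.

start (2,-3,-1) = (f(1,0),f(0,1),f(1,1))
replace slot 1: 2·((-3)+(-1)) − 2 = -10 → (-10,-3,-1)
replace slot 3: 2·((-10)+(-3)) − (-1) = -25 → (-10,-3,-25)
replace slot 1: 2·((-3)+(-25)) − (-10) = -46 → (-46,-3,-25)
replace slot 2: 2·((-46)+(-25)) − (-3) = -139 → (-46,-139,-25)

-46,-139,-25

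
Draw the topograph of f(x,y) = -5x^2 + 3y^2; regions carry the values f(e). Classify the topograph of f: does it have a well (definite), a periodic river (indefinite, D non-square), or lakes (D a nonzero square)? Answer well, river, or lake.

D = b²−4ac = 0² − 4·(-5)·3 = 60
D > 0 non-square ⇒ indefinite ⇒ periodic river

river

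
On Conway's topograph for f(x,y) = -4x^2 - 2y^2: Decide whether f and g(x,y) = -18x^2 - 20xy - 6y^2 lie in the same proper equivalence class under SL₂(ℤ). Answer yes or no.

D₁ = -32, D₂ = -32
f is negative-definite; reduce −f:
−f: flip: (4,0,2)→(2,0,4)
−f: reduced (well bottom): (2,0,4) with a≤c, −a<b≤a
flip sign back: reduced form of f is (-2,0,-4)
g is negative-definite; reduce −g:
−g: translate: b→-16 (≡20 mod 36), so (18,20,6)→(18,-16,4)
−g: flip: (18,-16,4)→(4,16,18)
−g: translate: b→0 (≡16 mod 8), so (4,16,18)→(4,0,2)
−g: flip: (4,0,2)→(2,0,4)
−g: reduced (well bottom): (2,0,4) with a≤c, −a<b≤a
flip sign back: reduced form of g is (-2,0,-4)
reduced forms (-2, 0, -4) vs (-2, 0, -4) ⇒ equivalent

yes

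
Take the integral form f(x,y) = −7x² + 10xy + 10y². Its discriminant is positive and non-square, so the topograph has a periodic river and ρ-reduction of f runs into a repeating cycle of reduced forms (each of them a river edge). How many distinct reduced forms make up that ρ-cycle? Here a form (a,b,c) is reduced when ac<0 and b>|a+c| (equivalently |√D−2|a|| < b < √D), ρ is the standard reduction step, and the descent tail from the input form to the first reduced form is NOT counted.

D = 380, ⌊√D⌋ = 19
river: ρ → (10,10,-7)
river: ρ → (-7,18,2)
river: ρ → (2,18,-7)
river: ρ → (-7,10,10)
ρ-cycle length = 4 (tail of 0 descent steps not counted)

4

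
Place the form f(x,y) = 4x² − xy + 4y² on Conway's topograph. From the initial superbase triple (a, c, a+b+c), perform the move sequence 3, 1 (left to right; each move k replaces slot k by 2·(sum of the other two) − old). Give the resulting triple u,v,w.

start (4,4,7) = (f(1,0),f(0,1),f(1,1))
replace slot 3: 2·(4+4) − 7 = 9 → (4,4,9)
replace slot 1: 2·(4+9) − 4 = 22 → (22,4,9)

22,4,9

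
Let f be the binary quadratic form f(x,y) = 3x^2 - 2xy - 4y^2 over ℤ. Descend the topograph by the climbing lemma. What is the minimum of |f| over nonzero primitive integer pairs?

descent: ρ → (-4,2,3)  [lands on river]
river: ρ → (3,4,-3)
river: ρ → (-3,2,4)
river: ρ → (4,6,-1)
river: ρ → (-1,6,4)
river: ρ → (4,2,-3)
river: ρ → (-3,4,3)
river: ρ → (3,2,-4)
river: ρ → (-4,6,1)
river: ρ → (1,6,-4)
closes: descent 1, river 10
min |a| on river = 1

1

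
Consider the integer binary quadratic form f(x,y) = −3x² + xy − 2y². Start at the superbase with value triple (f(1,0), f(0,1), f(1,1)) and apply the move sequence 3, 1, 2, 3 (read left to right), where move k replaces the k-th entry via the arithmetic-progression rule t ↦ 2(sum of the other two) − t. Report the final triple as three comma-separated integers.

start (-3,-2,-4) = (f(1,0),f(0,1),f(1,1))
replace slot 3: 2·((-3)+(-2)) − (-4) = -6 → (-3,-2,-6)
replace slot 1: 2·((-2)+(-6)) − (-3) = -13 → (-13,-2,-6)
replace slot 2: 2·((-13)+(-6)) − (-2) = -36 → (-13,-36,-6)
replace slot 3: 2·((-13)+(-36)) − (-6) = -92 → (-13,-36,-92)

-13,-36,-92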